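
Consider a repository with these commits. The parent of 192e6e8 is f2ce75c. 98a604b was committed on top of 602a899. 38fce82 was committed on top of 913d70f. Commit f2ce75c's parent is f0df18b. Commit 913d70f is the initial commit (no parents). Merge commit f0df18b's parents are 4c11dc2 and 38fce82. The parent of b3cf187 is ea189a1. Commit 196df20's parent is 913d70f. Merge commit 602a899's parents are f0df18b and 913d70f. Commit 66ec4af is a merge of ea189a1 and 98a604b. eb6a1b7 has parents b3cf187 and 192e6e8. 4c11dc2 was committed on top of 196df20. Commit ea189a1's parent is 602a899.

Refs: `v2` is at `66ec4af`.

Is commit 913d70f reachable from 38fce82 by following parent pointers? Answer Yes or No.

Yes

Ancestors of 38fce82 (commits reachable by following parents): {38fce82, 913d70f}.
913d70f is in that set, so it is an ancestor of 38fce82.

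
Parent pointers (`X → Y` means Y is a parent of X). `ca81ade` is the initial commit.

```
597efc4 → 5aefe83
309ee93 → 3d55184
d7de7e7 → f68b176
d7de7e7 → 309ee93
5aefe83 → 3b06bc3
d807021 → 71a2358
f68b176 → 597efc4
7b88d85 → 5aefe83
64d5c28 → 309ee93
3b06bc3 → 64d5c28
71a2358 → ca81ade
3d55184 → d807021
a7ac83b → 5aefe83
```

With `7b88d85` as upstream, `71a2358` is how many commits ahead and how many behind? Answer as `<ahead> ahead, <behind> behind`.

0 ahead, 7 behind

Reachable from 71a2358: {71a2358, ca81ade}.
Reachable from 7b88d85: {309ee93, 3b06bc3, 3d55184, 5aefe83, 64d5c28, 71a2358, 7b88d85, ca81ade, d807021}.
Only in 71a2358's history (ahead): {} — 0.
Only in 7b88d85's history (behind): {309ee93, 3b06bc3, 3d55184, 5aefe83, 64d5c28, 7b88d85, d807021} — 7.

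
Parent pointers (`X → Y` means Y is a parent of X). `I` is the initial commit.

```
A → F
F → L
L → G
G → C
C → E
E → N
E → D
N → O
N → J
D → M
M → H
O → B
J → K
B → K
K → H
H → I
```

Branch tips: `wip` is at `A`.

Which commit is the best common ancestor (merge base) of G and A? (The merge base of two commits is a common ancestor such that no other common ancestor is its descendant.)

Ancestors of G: {B, C, D, E, G, H, I, J, K, M, N, O}.
Ancestors of A: {A, B, C, D, E, F, G, H, I, J, K, L, M, N, O}.
Common ancestors: {B, C, D, E, G, H, I, J, K, M, N, O}.
Among these, G is not an ancestor of any other common ancestor — it is the merge base.

G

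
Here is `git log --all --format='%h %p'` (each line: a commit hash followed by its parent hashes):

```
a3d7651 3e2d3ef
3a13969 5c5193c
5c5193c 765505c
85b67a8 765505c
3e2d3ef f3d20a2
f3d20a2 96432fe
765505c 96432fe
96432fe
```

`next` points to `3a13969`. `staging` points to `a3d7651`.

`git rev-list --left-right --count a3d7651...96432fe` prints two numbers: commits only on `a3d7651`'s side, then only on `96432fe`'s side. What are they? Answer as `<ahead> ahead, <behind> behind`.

Reachable from a3d7651: {3e2d3ef, 96432fe, a3d7651, f3d20a2}.
Reachable from 96432fe: {96432fe}.
Only in a3d7651's history (ahead): {3e2d3ef, a3d7651, f3d20a2} — 3.
Only in 96432fe's history (behind): {} — 0.

3 ahead, 0 behind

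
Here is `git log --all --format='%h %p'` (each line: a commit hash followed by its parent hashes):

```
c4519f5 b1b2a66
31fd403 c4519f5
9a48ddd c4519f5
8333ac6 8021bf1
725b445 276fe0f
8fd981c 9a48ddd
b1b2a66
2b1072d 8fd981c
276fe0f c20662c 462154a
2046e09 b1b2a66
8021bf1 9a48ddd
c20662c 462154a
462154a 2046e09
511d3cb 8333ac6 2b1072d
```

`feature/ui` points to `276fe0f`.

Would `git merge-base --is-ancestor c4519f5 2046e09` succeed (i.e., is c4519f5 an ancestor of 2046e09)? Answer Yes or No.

Ancestors of 2046e09: {2046e09, b1b2a66}.
c4519f5 is not in that set, so it is not an ancestor of 2046e09.

No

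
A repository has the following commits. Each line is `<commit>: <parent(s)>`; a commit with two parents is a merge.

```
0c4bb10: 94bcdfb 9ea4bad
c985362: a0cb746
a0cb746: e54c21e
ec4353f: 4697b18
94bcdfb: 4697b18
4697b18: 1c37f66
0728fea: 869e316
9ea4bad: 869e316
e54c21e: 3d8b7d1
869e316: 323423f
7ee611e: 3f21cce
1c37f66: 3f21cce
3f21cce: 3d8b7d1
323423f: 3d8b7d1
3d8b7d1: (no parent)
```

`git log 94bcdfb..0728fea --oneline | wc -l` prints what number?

3

Reachable from 0728fea: {0728fea, 323423f, 3d8b7d1, 869e316}.
Reachable from 94bcdfb: {1c37f66, 3d8b7d1, 3f21cce, 4697b18, 94bcdfb}.
In 0728fea's history but not 94bcdfb's: {0728fea, 323423f, 869e316} — 3 commits.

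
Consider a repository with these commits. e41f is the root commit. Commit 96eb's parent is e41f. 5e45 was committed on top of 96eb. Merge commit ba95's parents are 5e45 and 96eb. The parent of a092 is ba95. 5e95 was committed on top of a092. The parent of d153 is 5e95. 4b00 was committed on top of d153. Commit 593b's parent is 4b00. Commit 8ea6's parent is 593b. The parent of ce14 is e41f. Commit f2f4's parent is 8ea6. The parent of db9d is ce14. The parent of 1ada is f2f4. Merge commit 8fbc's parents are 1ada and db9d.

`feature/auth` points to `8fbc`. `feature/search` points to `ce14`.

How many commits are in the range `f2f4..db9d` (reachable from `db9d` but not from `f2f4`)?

2

Reachable from db9d: {ce14, db9d, e41f}.
Reachable from f2f4: {4b00, 593b, 5e45, 5e95, 8ea6, 96eb, a092, ba95, d153, e41f, f2f4}.
In db9d's history but not f2f4's: {ce14, db9d} — 2 commits.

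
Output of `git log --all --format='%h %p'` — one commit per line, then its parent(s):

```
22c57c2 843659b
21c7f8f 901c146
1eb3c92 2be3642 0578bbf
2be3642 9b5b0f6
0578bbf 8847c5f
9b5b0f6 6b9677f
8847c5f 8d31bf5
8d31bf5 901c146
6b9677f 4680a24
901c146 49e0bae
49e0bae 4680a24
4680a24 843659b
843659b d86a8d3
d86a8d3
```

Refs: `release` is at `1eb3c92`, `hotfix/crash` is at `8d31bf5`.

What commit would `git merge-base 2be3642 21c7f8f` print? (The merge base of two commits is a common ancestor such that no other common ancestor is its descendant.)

Ancestors of 2be3642: {2be3642, 4680a24, 6b9677f, 843659b, 9b5b0f6, d86a8d3}.
Ancestors of 21c7f8f: {21c7f8f, 4680a24, 49e0bae, 843659b, 901c146, d86a8d3}.
Common ancestors: {4680a24, 843659b, d86a8d3}.
Among these, 4680a24 is not an ancestor of any other common ancestor — it is the merge base.

4680a24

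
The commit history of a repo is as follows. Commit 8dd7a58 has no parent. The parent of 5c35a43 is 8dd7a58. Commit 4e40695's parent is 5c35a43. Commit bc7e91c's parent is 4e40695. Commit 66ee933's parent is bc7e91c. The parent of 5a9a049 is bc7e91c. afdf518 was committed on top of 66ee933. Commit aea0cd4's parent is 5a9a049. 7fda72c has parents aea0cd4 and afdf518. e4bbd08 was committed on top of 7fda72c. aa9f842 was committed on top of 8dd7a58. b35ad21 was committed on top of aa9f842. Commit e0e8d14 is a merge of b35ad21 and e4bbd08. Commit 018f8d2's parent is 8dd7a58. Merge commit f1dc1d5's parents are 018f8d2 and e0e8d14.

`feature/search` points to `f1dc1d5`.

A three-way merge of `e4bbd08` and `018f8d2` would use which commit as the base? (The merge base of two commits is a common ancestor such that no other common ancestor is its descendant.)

8dd7a58

Ancestors of e4bbd08: {4e40695, 5a9a049, 5c35a43, 66ee933, 7fda72c, 8dd7a58, aea0cd4, afdf518, bc7e91c, e4bbd08}.
Ancestors of 018f8d2: {018f8d2, 8dd7a58}.
Common ancestors: {8dd7a58}.
The only common ancestor is 8dd7a58, so it is the merge base.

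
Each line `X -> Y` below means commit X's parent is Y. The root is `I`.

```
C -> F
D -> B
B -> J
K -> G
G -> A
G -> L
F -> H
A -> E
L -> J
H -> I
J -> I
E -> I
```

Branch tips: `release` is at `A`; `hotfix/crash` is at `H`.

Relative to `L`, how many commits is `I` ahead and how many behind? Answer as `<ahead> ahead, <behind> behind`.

Reachable from I: {I}.
Reachable from L: {I, J, L}.
Only in I's history (ahead): {} — 0.
Only in L's history (behind): {J, L} — 2.

0 ahead, 2 behind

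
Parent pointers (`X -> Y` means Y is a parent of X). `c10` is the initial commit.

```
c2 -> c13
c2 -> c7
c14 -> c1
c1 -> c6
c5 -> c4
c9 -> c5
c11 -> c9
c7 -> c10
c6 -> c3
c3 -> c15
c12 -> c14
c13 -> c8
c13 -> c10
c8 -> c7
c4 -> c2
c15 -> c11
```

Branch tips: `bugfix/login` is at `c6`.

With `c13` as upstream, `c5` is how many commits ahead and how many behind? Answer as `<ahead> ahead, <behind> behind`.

3 ahead, 0 behind

Reachable from c5: {c10, c13, c2, c4, c5, c7, c8}.
Reachable from c13: {c10, c13, c7, c8}.
Only in c5's history (ahead): {c2, c4, c5} — 3.
Only in c13's history (behind): {} — 0.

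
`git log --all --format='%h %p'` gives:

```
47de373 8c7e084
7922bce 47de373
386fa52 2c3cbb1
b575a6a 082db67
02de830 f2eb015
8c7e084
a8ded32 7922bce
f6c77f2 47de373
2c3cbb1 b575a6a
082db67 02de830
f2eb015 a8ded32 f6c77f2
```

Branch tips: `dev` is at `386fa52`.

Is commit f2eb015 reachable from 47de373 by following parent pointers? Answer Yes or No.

No

Ancestors of 47de373: {47de373, 8c7e084}.
f2eb015 is not in that set, so it is not an ancestor of 47de373.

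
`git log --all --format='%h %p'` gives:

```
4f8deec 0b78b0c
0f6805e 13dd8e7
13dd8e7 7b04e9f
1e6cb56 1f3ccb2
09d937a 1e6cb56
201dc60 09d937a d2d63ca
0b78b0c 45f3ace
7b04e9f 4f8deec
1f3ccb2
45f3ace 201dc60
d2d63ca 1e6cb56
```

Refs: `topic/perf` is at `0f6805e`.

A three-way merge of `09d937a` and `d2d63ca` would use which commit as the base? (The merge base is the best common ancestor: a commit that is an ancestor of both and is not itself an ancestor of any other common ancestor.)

Ancestors of 09d937a: {09d937a, 1e6cb56, 1f3ccb2}.
Ancestors of d2d63ca: {1e6cb56, 1f3ccb2, d2d63ca}.
Common ancestors: {1e6cb56, 1f3ccb2}.
Among these, 1e6cb56 is not an ancestor of any other common ancestor — it is the merge base.

1e6cb56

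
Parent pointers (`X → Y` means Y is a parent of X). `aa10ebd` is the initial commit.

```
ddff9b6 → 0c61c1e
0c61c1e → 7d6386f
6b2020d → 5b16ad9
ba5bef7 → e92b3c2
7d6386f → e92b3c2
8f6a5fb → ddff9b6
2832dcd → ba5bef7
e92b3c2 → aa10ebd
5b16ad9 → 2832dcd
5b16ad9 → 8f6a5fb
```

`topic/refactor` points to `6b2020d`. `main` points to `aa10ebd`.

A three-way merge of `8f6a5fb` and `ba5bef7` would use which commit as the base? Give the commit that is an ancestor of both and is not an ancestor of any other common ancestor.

Ancestors of 8f6a5fb: {0c61c1e, 7d6386f, 8f6a5fb, aa10ebd, ddff9b6, e92b3c2}.
Ancestors of ba5bef7: {aa10ebd, ba5bef7, e92b3c2}.
Common ancestors: {aa10ebd, e92b3c2}.
Among these, e92b3c2 is not an ancestor of any other common ancestor — it is the merge base.

e92b3c2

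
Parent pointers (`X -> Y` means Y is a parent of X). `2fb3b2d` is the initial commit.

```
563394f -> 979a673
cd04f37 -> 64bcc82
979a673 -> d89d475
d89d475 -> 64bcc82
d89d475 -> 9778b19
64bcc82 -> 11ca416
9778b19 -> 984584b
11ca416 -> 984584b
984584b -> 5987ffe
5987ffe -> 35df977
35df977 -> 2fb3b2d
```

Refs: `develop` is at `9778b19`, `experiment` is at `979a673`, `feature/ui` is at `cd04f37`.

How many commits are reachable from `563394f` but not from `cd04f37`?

4

Reachable from 563394f: {11ca416, 2fb3b2d, 35df977, 563394f, 5987ffe, 64bcc82, 9778b19, 979a673, 984584b, d89d475}.
Reachable from cd04f37: {11ca416, 2fb3b2d, 35df977, 5987ffe, 64bcc82, 984584b, cd04f37}.
In 563394f's history but not cd04f37's: {563394f, 9778b19, 979a673, d89d475} — 4 commits.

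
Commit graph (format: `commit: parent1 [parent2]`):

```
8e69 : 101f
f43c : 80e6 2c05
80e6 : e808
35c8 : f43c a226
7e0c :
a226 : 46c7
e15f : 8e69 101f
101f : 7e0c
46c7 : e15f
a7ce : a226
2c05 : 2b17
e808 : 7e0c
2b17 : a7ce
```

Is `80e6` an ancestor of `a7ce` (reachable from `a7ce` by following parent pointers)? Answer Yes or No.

No

Ancestors of a7ce: {101f, 46c7, 7e0c, 8e69, a226, a7ce, e15f}.
80e6 is not in that set, so it is not an ancestor of a7ce.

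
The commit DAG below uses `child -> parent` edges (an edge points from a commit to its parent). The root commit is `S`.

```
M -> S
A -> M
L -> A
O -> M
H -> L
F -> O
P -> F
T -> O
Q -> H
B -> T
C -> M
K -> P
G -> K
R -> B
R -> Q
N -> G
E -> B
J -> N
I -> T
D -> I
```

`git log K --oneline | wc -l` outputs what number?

6

Walking parent pointers from K: reachable set = {F, K, M, O, P, S}.
That is 6 commits.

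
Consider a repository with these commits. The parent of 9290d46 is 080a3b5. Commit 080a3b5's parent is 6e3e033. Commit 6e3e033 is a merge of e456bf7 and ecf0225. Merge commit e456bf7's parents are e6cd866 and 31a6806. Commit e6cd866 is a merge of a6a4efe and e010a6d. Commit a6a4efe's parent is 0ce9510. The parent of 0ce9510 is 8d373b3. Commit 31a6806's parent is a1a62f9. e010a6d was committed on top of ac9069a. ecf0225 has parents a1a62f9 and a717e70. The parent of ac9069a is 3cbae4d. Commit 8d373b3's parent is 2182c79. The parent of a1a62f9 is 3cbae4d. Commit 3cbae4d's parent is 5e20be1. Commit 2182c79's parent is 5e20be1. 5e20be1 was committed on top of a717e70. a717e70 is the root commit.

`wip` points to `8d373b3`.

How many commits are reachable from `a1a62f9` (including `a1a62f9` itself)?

4

Walking parent pointers from a1a62f9: reachable set = {3cbae4d, 5e20be1, a1a62f9, a717e70}.
That is 4 commits.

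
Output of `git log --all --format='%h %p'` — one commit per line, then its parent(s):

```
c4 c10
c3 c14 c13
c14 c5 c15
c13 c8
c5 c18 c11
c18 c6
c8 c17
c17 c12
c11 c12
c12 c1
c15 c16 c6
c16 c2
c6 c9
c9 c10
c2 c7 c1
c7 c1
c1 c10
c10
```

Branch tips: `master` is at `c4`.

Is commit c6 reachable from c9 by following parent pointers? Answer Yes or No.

Ancestors of c9: {c10, c9}.
c6 is not in that set, so it is not an ancestor of c9.

No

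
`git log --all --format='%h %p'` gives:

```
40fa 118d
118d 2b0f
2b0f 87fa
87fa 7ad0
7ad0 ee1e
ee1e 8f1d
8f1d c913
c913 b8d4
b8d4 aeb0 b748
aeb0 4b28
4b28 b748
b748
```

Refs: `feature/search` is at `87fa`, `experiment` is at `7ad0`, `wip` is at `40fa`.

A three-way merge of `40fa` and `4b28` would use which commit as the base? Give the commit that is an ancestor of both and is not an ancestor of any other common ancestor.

4b28

Ancestors of 40fa: {118d, 2b0f, 40fa, 4b28, 7ad0, 87fa, 8f1d, aeb0, b748, b8d4, c913, ee1e}.
Ancestors of 4b28: {4b28, b748}.
Common ancestors: {4b28, b748}.
Among these, 4b28 is not an ancestor of any other common ancestor — it is the merge base.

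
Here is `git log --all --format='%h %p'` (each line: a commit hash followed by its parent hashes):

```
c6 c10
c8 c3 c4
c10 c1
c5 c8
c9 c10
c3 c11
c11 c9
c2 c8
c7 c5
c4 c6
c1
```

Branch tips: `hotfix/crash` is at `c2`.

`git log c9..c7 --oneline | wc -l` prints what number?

7

Reachable from c7: {c1, c10, c11, c3, c4, c5, c6, c7, c8, c9}.
Reachable from c9: {c1, c10, c9}.
In c7's history but not c9's: {c11, c3, c4, c5, c6, c7, c8} — 7 commits.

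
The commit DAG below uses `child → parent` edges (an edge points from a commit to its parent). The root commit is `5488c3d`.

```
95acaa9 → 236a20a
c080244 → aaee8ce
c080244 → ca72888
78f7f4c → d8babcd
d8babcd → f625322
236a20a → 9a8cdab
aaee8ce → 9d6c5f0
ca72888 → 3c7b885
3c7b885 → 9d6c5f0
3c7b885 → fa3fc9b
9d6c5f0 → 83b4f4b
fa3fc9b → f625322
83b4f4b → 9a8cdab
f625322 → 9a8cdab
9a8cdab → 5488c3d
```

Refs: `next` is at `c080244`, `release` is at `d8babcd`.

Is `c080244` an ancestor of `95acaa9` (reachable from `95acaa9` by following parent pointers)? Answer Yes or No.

Ancestors of 95acaa9: {236a20a, 5488c3d, 95acaa9, 9a8cdab}.
c080244 is not in that set, so it is not an ancestor of 95acaa9.

No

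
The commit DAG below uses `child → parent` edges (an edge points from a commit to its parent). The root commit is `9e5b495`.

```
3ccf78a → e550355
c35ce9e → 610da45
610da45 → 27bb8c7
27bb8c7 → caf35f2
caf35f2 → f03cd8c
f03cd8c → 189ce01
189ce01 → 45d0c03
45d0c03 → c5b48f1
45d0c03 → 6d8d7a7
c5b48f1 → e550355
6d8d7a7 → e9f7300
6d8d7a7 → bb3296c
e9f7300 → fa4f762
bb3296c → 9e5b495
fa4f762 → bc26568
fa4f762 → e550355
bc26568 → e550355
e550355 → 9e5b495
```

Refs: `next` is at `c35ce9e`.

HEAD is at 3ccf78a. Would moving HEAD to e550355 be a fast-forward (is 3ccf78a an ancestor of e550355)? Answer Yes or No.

No

A fast-forward from 3ccf78a to e550355 is possible iff 3ccf78a is an ancestor of e550355.
Ancestors of e550355: {9e5b495, e550355}.
3ccf78a is not among them, so fast-forward is not possible.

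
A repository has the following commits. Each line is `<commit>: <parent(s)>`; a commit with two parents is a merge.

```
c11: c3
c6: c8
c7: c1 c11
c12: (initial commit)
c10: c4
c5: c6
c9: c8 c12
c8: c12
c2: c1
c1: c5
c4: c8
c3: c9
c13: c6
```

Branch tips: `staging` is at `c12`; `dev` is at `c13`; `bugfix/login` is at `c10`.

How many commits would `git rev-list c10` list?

4

Walking parent pointers from c10: reachable set = {c10, c12, c4, c8}.
That is 4 commits.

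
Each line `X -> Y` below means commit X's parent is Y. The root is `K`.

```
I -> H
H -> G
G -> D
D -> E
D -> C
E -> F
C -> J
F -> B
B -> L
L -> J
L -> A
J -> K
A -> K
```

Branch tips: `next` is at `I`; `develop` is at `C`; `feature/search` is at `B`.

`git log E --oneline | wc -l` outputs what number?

7

Walking parent pointers from E: reachable set = {A, B, E, F, J, K, L}.
That is 7 commits.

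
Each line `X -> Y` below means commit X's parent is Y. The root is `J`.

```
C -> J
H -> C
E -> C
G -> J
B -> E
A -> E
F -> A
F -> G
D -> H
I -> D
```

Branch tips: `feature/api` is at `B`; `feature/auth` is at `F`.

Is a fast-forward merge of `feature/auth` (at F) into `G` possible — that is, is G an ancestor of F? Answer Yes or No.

A fast-forward from G to F is possible iff G is an ancestor of F.
Ancestors of F: {A, C, E, F, G, J}.
G is among them, so fast-forward is possible.

Yes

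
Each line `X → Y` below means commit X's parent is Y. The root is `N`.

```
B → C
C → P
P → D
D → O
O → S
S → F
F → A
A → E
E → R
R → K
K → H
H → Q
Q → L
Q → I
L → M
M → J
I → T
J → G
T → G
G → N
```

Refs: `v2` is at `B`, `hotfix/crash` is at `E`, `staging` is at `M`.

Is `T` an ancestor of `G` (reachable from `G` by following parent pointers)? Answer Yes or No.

No

Ancestors of G: {G, N}.
T is not in that set, so it is not an ancestor of G.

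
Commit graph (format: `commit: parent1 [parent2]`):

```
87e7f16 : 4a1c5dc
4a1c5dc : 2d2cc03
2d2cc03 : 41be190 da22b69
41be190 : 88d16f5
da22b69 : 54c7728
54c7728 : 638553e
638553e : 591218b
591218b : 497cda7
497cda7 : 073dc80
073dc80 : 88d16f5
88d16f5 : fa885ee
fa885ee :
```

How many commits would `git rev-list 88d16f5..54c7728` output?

Reachable from 54c7728: {073dc80, 497cda7, 54c7728, 591218b, 638553e, 88d16f5, fa885ee}.
Reachable from 88d16f5: {88d16f5, fa885ee}.
In 54c7728's history but not 88d16f5's: {073dc80, 497cda7, 54c7728, 591218b, 638553e} — 5 commits.

5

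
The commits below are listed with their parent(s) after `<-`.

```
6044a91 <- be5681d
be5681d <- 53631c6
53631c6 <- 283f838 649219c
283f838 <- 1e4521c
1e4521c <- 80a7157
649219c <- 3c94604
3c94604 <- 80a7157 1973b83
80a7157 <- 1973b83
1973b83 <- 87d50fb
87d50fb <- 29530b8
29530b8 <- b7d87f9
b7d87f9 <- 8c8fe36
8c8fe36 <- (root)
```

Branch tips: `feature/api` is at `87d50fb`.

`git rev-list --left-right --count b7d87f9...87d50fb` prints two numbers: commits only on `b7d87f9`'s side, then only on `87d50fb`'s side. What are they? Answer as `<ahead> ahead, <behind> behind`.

Reachable from b7d87f9: {8c8fe36, b7d87f9}.
Reachable from 87d50fb: {29530b8, 87d50fb, 8c8fe36, b7d87f9}.
Only in b7d87f9's history (ahead): {} — 0.
Only in 87d50fb's history (behind): {29530b8, 87d50fb} — 2.

0 ahead, 2 behind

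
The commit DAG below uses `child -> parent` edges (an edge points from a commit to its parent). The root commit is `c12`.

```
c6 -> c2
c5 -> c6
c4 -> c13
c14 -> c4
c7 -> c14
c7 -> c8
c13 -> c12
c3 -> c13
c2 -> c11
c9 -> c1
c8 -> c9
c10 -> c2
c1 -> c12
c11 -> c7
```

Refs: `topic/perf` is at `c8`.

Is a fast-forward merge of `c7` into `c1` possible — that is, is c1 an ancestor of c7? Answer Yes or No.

A fast-forward from c1 to c7 is possible iff c1 is an ancestor of c7.
Ancestors of c7: {c1, c12, c13, c14, c4, c7, c8, c9}.
c1 is among them, so fast-forward is possible.

Yes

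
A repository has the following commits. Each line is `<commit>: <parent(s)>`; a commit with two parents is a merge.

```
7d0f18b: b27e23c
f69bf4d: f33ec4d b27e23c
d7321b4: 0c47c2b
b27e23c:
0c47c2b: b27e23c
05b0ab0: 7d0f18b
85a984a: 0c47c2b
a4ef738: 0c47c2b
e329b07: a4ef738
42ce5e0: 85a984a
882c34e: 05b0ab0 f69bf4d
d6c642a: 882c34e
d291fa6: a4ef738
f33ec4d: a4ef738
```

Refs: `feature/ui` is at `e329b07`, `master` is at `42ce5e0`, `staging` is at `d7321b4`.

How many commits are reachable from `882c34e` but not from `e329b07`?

5

Reachable from 882c34e: {05b0ab0, 0c47c2b, 7d0f18b, 882c34e, a4ef738, b27e23c, f33ec4d, f69bf4d}.
Reachable from e329b07: {0c47c2b, a4ef738, b27e23c, e329b07}.
In 882c34e's history but not e329b07's: {05b0ab0, 7d0f18b, 882c34e, f33ec4d, f69bf4d} — 5 commits.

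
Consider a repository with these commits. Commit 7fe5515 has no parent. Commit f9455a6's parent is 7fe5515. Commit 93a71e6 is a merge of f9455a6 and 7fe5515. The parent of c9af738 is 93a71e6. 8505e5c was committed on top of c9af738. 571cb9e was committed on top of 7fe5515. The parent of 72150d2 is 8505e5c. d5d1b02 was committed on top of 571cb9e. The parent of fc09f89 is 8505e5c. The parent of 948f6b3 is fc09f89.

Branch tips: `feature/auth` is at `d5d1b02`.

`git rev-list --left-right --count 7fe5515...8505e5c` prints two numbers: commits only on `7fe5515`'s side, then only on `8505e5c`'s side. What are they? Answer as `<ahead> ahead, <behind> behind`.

Reachable from 7fe5515: {7fe5515}.
Reachable from 8505e5c: {7fe5515, 8505e5c, 93a71e6, c9af738, f9455a6}.
Only in 7fe5515's history (ahead): {} — 0.
Only in 8505e5c's history (behind): {8505e5c, 93a71e6, c9af738, f9455a6} — 4.

0 ahead, 4 behind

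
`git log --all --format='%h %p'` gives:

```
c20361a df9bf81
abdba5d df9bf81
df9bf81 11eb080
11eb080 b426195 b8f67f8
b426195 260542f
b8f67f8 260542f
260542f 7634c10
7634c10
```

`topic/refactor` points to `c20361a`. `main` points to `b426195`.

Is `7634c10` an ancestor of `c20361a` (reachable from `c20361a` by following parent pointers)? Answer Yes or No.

Ancestors of c20361a (commits reachable by following parents): {11eb080, 260542f, 7634c10, b426195, b8f67f8, c20361a, df9bf81}.
7634c10 is in that set, so it is an ancestor of c20361a.

Yes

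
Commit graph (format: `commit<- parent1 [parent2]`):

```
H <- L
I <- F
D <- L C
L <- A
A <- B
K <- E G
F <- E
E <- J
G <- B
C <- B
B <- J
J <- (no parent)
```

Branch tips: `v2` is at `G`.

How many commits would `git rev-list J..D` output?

5

Reachable from D: {A, B, C, D, J, L}.
Reachable from J: {J}.
In D's history but not J's: {A, B, C, D, L} — 5 commits.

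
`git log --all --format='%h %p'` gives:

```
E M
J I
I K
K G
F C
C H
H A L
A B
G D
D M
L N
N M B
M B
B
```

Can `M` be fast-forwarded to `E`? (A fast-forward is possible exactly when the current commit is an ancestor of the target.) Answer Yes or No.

Yes

A fast-forward from M to E is possible iff M is an ancestor of E.
Ancestors of E: {B, E, M}.
M is among them, so fast-forward is possible.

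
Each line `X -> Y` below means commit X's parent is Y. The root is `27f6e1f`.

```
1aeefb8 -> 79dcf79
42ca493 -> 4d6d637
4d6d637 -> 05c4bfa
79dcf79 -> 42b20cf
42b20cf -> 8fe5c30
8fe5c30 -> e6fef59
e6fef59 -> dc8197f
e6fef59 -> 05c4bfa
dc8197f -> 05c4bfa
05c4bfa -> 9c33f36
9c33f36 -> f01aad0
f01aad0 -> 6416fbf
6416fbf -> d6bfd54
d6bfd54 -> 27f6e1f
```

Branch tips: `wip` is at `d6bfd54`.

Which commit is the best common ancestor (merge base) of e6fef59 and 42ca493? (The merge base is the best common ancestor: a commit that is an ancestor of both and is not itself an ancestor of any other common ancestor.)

Ancestors of e6fef59: {05c4bfa, 27f6e1f, 6416fbf, 9c33f36, d6bfd54, dc8197f, e6fef59, f01aad0}.
Ancestors of 42ca493: {05c4bfa, 27f6e1f, 42ca493, 4d6d637, 6416fbf, 9c33f36, d6bfd54, f01aad0}.
Common ancestors: {05c4bfa, 27f6e1f, 6416fbf, 9c33f36, d6bfd54, f01aad0}.
Among these, 05c4bfa is not an ancestor of any other common ancestor — it is the merge base.

05c4bfa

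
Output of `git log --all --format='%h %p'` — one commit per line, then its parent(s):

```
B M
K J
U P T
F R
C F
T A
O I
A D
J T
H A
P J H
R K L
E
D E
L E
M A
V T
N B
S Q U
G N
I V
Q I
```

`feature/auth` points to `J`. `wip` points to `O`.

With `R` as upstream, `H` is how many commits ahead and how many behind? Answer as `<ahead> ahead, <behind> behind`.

Reachable from H: {A, D, E, H}.
Reachable from R: {A, D, E, J, K, L, R, T}.
Only in H's history (ahead): {H} — 1.
Only in R's history (behind): {J, K, L, R, T} — 5.

1 ahead, 5 behind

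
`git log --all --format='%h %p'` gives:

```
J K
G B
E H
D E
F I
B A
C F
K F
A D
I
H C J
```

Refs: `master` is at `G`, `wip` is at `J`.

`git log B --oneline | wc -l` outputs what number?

10

Walking parent pointers from B: reachable set = {A, B, C, D, E, F, H, I, J, K}.
That is 10 commits.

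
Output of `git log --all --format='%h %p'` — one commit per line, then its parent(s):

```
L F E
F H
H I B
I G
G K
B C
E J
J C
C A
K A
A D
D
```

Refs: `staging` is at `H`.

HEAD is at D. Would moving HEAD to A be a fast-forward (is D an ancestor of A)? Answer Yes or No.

A fast-forward from D to A is possible iff D is an ancestor of A.
Ancestors of A: {A, D}.
D is among them, so fast-forward is possible.

Yes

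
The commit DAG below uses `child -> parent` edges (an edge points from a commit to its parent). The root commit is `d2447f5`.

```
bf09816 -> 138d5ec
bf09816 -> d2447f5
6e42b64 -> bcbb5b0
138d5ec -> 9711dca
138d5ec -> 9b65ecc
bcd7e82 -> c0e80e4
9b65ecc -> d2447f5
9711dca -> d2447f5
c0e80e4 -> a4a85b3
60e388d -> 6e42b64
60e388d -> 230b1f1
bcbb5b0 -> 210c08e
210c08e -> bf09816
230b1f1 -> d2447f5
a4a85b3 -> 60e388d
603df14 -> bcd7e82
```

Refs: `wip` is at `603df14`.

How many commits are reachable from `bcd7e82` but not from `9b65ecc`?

11

Reachable from bcd7e82: {138d5ec, 210c08e, 230b1f1, 60e388d, 6e42b64, 9711dca, 9b65ecc, a4a85b3, bcbb5b0, bcd7e82, bf09816, c0e80e4, d2447f5}.
Reachable from 9b65ecc: {9b65ecc, d2447f5}.
In bcd7e82's history but not 9b65ecc's: {138d5ec, 210c08e, 230b1f1, 60e388d, 6e42b64, 9711dca, a4a85b3, bcbb5b0, bcd7e82, bf09816, c0e80e4} — 11 commits.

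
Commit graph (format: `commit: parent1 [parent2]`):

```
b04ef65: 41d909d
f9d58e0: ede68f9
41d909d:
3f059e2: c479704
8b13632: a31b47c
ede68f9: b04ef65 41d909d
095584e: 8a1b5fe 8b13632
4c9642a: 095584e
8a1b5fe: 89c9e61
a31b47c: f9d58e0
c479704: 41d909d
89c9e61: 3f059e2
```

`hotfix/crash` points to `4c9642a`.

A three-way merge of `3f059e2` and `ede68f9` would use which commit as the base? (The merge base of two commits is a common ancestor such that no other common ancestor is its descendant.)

Ancestors of 3f059e2: {3f059e2, 41d909d, c479704}.
Ancestors of ede68f9: {41d909d, b04ef65, ede68f9}.
Common ancestors: {41d909d}.
The only common ancestor is 41d909d, so it is the merge base.

41d909d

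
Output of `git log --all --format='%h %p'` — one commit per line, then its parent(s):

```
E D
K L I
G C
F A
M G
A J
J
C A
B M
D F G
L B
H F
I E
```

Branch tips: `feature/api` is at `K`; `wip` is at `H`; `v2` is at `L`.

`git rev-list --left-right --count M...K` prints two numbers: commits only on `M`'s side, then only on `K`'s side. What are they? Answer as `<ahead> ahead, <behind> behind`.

Reachable from M: {A, C, G, J, M}.
Reachable from K: {A, B, C, D, E, F, G, I, J, K, L, M}.
Only in M's history (ahead): {} — 0.
Only in K's history (behind): {B, D, E, F, I, K, L} — 7.

0 ahead, 7 behind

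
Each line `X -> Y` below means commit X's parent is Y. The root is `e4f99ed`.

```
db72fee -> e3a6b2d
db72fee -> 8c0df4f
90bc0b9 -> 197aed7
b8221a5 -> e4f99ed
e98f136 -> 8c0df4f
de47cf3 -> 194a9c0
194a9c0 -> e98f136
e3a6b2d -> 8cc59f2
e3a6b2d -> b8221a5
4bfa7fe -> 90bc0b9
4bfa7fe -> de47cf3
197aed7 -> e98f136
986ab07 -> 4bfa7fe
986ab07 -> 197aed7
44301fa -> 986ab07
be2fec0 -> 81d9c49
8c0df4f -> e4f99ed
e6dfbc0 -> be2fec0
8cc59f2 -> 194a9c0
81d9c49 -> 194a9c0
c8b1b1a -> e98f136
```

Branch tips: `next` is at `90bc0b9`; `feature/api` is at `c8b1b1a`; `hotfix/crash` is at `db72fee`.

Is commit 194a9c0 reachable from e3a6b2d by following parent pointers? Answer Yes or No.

Yes

Ancestors of e3a6b2d (commits reachable by following parents): {194a9c0, 8c0df4f, 8cc59f2, b8221a5, e3a6b2d, e4f99ed, e98f136}.
194a9c0 is in that set, so it is an ancestor of e3a6b2d.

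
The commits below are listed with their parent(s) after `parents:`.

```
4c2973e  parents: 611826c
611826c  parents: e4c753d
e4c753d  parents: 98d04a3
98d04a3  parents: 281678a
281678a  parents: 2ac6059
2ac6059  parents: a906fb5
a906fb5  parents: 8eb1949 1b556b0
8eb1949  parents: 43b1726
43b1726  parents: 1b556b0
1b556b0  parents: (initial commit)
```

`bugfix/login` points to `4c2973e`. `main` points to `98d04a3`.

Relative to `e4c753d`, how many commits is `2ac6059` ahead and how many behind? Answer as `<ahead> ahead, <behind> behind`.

Reachable from 2ac6059: {1b556b0, 2ac6059, 43b1726, 8eb1949, a906fb5}.
Reachable from e4c753d: {1b556b0, 281678a, 2ac6059, 43b1726, 8eb1949, 98d04a3, a906fb5, e4c753d}.
Only in 2ac6059's history (ahead): {} — 0.
Only in e4c753d's history (behind): {281678a, 98d04a3, e4c753d} — 3.

0 ahead, 3 behind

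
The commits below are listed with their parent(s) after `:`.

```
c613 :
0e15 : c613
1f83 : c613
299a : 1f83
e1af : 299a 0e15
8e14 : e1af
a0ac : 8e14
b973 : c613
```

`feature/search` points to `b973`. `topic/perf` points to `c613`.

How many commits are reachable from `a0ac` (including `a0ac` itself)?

7

Walking parent pointers from a0ac: reachable set = {0e15, 1f83, 299a, 8e14, a0ac, c613, e1af}.
That is 7 commits.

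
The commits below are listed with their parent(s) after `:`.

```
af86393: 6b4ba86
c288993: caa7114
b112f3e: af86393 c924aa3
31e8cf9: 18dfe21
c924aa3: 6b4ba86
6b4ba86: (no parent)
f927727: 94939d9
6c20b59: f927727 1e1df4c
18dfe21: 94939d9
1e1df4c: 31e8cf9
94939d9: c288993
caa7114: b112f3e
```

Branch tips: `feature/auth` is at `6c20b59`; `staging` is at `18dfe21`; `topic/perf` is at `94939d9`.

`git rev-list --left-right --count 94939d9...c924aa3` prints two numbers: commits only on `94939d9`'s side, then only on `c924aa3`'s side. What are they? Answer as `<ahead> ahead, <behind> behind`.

Reachable from 94939d9: {6b4ba86, 94939d9, af86393, b112f3e, c288993, c924aa3, caa7114}.
Reachable from c924aa3: {6b4ba86, c924aa3}.
Only in 94939d9's history (ahead): {94939d9, af86393, b112f3e, c288993, caa7114} — 5.
Only in c924aa3's history (behind): {} — 0.

5 ahead, 0 behind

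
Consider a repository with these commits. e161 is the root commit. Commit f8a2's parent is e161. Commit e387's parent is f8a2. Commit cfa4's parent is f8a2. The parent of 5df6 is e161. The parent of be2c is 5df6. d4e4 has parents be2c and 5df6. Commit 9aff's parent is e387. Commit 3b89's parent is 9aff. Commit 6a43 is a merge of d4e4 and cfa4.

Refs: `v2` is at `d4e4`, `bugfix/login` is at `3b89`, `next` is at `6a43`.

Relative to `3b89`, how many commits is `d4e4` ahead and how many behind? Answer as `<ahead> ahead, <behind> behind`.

Reachable from d4e4: {5df6, be2c, d4e4, e161}.
Reachable from 3b89: {3b89, 9aff, e161, e387, f8a2}.
Only in d4e4's history (ahead): {5df6, be2c, d4e4} — 3.
Only in 3b89's history (behind): {3b89, 9aff, e387, f8a2} — 4.

3 ahead, 4 behind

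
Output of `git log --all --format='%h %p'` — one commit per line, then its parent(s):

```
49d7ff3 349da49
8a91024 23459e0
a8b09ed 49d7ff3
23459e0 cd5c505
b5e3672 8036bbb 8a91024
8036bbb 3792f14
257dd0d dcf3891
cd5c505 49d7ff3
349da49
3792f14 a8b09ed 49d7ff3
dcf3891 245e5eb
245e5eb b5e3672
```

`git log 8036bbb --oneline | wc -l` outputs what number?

Walking parent pointers from 8036bbb: reachable set = {349da49, 3792f14, 49d7ff3, 8036bbb, a8b09ed}.
That is 5 commits.

5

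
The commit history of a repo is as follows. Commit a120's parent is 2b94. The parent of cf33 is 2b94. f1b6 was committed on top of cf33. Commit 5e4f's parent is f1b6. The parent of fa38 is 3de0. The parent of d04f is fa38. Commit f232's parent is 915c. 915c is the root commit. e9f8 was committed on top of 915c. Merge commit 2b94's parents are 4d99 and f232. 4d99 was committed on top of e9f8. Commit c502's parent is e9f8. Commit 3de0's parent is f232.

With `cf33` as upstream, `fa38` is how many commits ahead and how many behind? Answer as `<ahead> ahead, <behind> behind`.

Reachable from fa38: {3de0, 915c, f232, fa38}.
Reachable from cf33: {2b94, 4d99, 915c, cf33, e9f8, f232}.
Only in fa38's history (ahead): {3de0, fa38} — 2.
Only in cf33's history (behind): {2b94, 4d99, cf33, e9f8} — 4.

2 ahead, 4 behind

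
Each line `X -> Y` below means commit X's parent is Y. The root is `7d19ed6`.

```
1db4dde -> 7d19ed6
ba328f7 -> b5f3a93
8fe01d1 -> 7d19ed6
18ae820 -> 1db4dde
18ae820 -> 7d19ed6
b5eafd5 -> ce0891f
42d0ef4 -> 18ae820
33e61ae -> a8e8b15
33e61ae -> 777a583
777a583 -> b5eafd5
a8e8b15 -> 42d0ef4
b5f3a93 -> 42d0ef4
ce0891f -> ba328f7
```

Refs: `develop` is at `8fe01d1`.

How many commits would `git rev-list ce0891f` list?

Walking parent pointers from ce0891f: reachable set = {18ae820, 1db4dde, 42d0ef4, 7d19ed6, b5f3a93, ba328f7, ce0891f}.
That is 7 commits.

7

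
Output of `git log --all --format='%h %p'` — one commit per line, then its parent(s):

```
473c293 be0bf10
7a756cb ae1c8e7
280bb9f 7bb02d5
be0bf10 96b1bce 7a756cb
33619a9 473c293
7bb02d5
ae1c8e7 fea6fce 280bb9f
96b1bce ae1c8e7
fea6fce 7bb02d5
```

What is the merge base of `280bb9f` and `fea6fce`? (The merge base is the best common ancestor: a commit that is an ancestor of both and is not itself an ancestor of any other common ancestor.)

Ancestors of 280bb9f: {280bb9f, 7bb02d5}.
Ancestors of fea6fce: {7bb02d5, fea6fce}.
Common ancestors: {7bb02d5}.
The only common ancestor is 7bb02d5, so it is the merge base.

7bb02d5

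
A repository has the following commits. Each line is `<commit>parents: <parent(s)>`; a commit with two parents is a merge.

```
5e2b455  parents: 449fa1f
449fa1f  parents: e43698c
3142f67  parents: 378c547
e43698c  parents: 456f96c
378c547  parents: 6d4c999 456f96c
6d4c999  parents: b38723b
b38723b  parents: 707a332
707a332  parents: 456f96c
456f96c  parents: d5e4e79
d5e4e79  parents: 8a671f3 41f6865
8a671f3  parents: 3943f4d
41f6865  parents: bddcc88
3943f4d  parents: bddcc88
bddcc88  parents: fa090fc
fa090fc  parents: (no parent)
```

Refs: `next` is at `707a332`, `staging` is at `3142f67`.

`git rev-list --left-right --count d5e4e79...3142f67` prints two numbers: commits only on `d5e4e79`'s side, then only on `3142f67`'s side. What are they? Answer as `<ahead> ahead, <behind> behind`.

0 ahead, 6 behind

Reachable from d5e4e79: {3943f4d, 41f6865, 8a671f3, bddcc88, d5e4e79, fa090fc}.
Reachable from 3142f67: {3142f67, 378c547, 3943f4d, 41f6865, 456f96c, 6d4c999, 707a332, 8a671f3, b38723b, bddcc88, d5e4e79, fa090fc}.
Only in d5e4e79's history (ahead): {} — 0.
Only in 3142f67's history (behind): {3142f67, 378c547, 456f96c, 6d4c999, 707a332, b38723b} — 6.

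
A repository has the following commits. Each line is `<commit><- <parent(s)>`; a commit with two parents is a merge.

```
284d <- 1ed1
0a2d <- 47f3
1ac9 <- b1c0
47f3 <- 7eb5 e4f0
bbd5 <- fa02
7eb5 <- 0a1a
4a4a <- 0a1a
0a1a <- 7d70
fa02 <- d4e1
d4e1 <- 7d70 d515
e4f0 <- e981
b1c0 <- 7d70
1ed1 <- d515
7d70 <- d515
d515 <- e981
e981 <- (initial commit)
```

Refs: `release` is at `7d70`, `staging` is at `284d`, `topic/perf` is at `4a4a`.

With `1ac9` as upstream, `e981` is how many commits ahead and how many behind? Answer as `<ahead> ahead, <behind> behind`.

0 ahead, 4 behind

Reachable from e981: {e981}.
Reachable from 1ac9: {1ac9, 7d70, b1c0, d515, e981}.
Only in e981's history (ahead): {} — 0.
Only in 1ac9's history (behind): {1ac9, 7d70, b1c0, d515} — 4.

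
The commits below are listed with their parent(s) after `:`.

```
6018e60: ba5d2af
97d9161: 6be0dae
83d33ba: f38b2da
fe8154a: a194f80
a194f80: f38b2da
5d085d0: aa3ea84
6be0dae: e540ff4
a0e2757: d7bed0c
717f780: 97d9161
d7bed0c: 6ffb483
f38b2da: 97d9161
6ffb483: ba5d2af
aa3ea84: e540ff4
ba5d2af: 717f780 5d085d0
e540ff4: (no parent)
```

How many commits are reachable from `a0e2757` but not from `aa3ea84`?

8

Reachable from a0e2757: {5d085d0, 6be0dae, 6ffb483, 717f780, 97d9161, a0e2757, aa3ea84, ba5d2af, d7bed0c, e540ff4}.
Reachable from aa3ea84: {aa3ea84, e540ff4}.
In a0e2757's history but not aa3ea84's: {5d085d0, 6be0dae, 6ffb483, 717f780, 97d9161, a0e2757, ba5d2af, d7bed0c} — 8 commits.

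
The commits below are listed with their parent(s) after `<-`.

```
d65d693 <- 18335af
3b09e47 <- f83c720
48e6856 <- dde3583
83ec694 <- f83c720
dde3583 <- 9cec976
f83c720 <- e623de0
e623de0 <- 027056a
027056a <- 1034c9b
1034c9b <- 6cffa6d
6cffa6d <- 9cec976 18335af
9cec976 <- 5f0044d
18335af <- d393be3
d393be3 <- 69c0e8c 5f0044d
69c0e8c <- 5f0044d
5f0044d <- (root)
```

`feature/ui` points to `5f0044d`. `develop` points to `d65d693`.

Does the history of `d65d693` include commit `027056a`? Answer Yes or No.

No

Ancestors of d65d693: {18335af, 5f0044d, 69c0e8c, d393be3, d65d693}.
027056a is not in that set, so it is not an ancestor of d65d693.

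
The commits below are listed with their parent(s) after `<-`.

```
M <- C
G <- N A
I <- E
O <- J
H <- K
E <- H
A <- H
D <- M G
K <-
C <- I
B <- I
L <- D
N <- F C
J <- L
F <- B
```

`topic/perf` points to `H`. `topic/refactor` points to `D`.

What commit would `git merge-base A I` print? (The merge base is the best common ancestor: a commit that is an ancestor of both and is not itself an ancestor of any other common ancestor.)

H

Ancestors of A: {A, H, K}.
Ancestors of I: {E, H, I, K}.
Common ancestors: {H, K}.
Among these, H is not an ancestor of any other common ancestor — it is the merge base.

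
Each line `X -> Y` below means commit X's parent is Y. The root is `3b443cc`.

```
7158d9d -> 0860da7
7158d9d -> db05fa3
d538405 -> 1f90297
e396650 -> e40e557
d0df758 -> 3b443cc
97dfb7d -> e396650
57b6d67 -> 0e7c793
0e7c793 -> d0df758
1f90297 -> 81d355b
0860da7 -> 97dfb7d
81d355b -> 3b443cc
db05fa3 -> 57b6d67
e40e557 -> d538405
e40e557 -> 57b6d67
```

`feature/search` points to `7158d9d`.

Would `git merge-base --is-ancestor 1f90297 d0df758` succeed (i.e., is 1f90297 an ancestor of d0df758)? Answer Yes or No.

Ancestors of d0df758: {3b443cc, d0df758}.
1f90297 is not in that set, so it is not an ancestor of d0df758.

No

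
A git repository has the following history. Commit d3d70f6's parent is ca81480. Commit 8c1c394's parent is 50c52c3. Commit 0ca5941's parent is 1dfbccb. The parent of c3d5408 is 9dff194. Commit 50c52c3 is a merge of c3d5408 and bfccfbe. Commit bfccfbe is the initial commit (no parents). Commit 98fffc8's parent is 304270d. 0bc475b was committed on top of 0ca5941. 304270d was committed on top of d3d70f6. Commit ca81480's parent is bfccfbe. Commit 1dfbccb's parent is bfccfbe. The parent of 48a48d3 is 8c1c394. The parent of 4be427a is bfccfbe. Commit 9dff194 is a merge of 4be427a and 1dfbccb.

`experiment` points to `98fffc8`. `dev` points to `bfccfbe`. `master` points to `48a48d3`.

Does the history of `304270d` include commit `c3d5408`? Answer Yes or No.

No

Ancestors of 304270d: {304270d, bfccfbe, ca81480, d3d70f6}.
c3d5408 is not in that set, so it is not an ancestor of 304270d.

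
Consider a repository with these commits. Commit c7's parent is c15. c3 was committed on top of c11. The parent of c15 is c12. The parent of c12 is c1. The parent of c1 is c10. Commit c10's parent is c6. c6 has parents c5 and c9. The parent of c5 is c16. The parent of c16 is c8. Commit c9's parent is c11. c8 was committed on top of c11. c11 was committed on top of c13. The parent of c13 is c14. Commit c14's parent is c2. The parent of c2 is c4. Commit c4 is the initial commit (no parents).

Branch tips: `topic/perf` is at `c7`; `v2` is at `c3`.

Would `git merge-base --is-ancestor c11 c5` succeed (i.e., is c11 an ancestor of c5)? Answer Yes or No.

Yes

Ancestors of c5 (commits reachable by following parents): {c11, c13, c14, c16, c2, c4, c5, c8}.
c11 is in that set, so it is an ancestor of c5.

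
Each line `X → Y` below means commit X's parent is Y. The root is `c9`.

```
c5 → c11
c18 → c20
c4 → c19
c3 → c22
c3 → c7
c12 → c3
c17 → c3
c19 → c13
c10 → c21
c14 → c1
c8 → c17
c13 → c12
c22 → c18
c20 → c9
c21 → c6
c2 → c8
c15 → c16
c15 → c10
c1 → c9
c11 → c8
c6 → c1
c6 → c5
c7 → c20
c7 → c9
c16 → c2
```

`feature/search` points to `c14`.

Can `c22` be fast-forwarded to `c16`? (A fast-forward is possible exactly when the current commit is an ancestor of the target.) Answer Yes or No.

Yes

A fast-forward from c22 to c16 is possible iff c22 is an ancestor of c16.
Ancestors of c16: {c16, c17, c18, c2, c20, c22, c3, c7, c8, c9}.
c22 is among them, so fast-forward is possible.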